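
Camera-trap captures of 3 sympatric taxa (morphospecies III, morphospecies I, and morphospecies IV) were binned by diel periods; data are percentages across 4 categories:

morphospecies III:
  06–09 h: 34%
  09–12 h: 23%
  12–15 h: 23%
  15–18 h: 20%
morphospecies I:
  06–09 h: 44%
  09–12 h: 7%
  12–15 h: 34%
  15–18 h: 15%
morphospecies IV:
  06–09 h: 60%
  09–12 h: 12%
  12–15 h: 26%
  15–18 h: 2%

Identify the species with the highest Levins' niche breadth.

morphospecies III

Convert percentages to proportions (divide by 100).
Σp_IIIᵢ² = 0.34² + 0.23² + 0.23² + 0.20² = 0.1156 + 0.0529 + 0.0529 + 0.0400 = 0.2614
B_III = 1 / 0.2614 = 3.8256
Σp_Iᵢ² = 0.44² + 0.07² + 0.34² + 0.15² = 0.1936 + 0.0049 + 0.1156 + 0.0225 = 0.3366
B_I = 1 / 0.3366 = 2.9709
Σp_IVᵢ² = 0.60² + 0.12² + 0.26² + 0.02² = 0.3600 + 0.0144 + 0.0676 + 0.0004 = 0.4424
B_IV = 1 / 0.4424 = 2.2604
Highest B → broadest niche (most generalist): morphospecies III (B = 3.83).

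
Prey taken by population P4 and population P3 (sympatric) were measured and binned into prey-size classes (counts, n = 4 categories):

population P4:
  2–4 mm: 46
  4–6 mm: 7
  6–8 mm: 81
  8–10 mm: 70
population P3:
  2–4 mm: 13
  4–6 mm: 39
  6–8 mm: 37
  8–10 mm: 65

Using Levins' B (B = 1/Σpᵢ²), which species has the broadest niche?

population P3

Proportions for population P4 (n=204): 46/204=0.2255, 7/204=0.0343, 81/204=0.3971, 70/204=0.3431
Proportions for population P3 (n=154): 13/154=0.0844, 39/154=0.2532, 37/154=0.2403, 65/154=0.4221
Σp_P4ᵢ² = 0.2255² + 0.0343² + 0.3971² + 0.3431² = 0.050850 + 0.001176 + 0.157688 + 0.117718 = 0.327432
B_P4 = 1 / 0.327432 = 3.0541
Σp_P3ᵢ² = 0.0844² + 0.2532² + 0.2403² + 0.4221² = 0.007123 + 0.064110 + 0.057744 + 0.178168 = 0.307145
B_P3 = 1 / 0.307145 = 3.2558
Highest B → broadest niche (most generalist): population P3 (B = 3.26).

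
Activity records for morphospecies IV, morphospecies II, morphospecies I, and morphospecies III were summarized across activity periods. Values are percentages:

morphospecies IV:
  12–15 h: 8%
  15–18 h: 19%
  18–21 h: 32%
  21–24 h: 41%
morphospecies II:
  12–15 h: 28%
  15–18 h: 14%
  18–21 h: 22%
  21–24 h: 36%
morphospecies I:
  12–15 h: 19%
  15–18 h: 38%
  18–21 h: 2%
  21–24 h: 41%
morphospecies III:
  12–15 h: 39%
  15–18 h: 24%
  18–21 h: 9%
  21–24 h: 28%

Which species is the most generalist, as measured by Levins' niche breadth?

Convert percentages to proportions (divide by 100).
Σp_IVᵢ² = 0.08² + 0.19² + 0.32² + 0.41² = 0.0064 + 0.0361 + 0.1024 + 0.1681 = 0.3130
B_IV = 1 / 0.3130 = 3.1949
Σp_IIᵢ² = 0.28² + 0.14² + 0.22² + 0.36² = 0.0784 + 0.0196 + 0.0484 + 0.1296 = 0.2760
B_II = 1 / 0.2760 = 3.6232
Σp_Iᵢ² = 0.19² + 0.38² + 0.02² + 0.41² = 0.0361 + 0.1444 + 0.0004 + 0.1681 = 0.3490
B_I = 1 / 0.3490 = 2.8653
Σp_IIIᵢ² = 0.39² + 0.24² + 0.09² + 0.28² = 0.1521 + 0.0576 + 0.0081 + 0.0784 = 0.2962
B_III = 1 / 0.2962 = 3.3761
Highest B → broadest niche (most generalist): morphospecies II (B = 3.62).

morphospecies II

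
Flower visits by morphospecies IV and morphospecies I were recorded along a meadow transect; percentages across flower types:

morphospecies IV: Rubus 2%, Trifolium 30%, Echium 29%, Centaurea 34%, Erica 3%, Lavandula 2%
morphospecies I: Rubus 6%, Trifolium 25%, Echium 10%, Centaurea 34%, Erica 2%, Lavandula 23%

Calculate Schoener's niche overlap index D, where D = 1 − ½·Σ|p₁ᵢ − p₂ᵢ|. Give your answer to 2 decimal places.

Convert percentages to proportions (divide by 100).
Σ|p₁ᵢ − p₂ᵢ| = 0.04 + 0.05 + 0.19 + 0.00 + 0.01 + 0.21 = 0.50
D = 1 − ½ × 0.50 = 1 − 0.250 = 0.7500

0.75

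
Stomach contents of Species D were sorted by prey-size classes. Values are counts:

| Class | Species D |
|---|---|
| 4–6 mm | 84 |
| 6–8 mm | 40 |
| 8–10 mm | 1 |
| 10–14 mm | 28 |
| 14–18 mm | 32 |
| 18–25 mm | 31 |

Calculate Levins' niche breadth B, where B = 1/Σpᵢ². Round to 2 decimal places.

4.08

Proportions for Species D (n=216): 84/216=0.3889, 40/216=0.1852, 1/216=0.0046, 28/216=0.1296, 32/216=0.1481, 31/216=0.1435
Σpᵢ² = 0.3889² + 0.1852² + 0.0046² + 0.1296² + 0.1481² + 0.1435² = 0.151243 + 0.034299 + 0.000021 + 0.016796 + 0.021934 + 0.020592 = 0.244885
B = 1 / 0.244885 = 4.0835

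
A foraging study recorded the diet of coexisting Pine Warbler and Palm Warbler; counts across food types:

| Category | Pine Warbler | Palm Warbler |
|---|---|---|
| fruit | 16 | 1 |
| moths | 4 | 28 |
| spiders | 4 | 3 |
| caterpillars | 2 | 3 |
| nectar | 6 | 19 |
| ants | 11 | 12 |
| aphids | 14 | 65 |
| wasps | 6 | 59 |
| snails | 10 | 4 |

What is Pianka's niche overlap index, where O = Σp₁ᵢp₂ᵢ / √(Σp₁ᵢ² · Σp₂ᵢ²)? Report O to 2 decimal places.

Proportions for Pine Warbler (n=73): 16/73=0.2192, 4/73=0.0548, 4/73=0.0548, 2/73=0.0274, 6/73=0.0822, 11/73=0.1507, 14/73=0.1918, 6/73=0.0822, 10/73=0.1370
Proportions for Palm Warbler (n=194): 1/194=0.0052, 28/194=0.1443, 3/194=0.0155, 3/194=0.0155, 19/194=0.0979, 12/194=0.0619, 65/194=0.3351, 59/194=0.3041, 4/194=0.0206
Σ p₁ᵢp₂ᵢ = 0.001140 + 0.007908 + 0.000849 + 0.000425 + 0.008047 + 0.009328 + 0.064272 + 0.024997 + 0.002822 = 0.119788
Σp_1ᵢ² = 0.2192² + 0.0548² + 0.0548² + 0.0274² + 0.0822² + 0.1507² + 0.1918² + 0.0822² + 0.1370² = 0.048049 + 0.003003 + 0.003003 + 0.000751 + 0.006757 + 0.022710 + 0.036787 + 0.006757 + 0.018769 = 0.146586
Σp_2ᵢ² = 0.0052² + 0.1443² + 0.0155² + 0.0155² + 0.0979² + 0.0619² + 0.3351² + 0.3041² + 0.0206² = 0.000027 + 0.020822 + 0.000240 + 0.000240 + 0.009584 + 0.003832 + 0.112292 + 0.092477 + 0.000424 = 0.239938
O = 0.119788 / √(0.146586 × 0.239938) = 0.119788 / 0.1875408 = 0.6387

0.64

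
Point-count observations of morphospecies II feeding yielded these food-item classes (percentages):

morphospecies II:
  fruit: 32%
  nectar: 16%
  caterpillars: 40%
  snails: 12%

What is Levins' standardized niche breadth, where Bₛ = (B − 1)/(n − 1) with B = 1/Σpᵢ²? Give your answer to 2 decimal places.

Convert percentages to proportions (divide by 100).
Σpᵢ² = 0.32² + 0.16² + 0.40² + 0.12² = 0.1024 + 0.0256 + 0.1600 + 0.0144 = 0.3024
B = 1 / 0.3024 = 3.3069
Bₛ = (B − 1)/(n − 1) = (3.3069 − 1)/(4 − 1) = 2.3069/3 = 0.7690

0.77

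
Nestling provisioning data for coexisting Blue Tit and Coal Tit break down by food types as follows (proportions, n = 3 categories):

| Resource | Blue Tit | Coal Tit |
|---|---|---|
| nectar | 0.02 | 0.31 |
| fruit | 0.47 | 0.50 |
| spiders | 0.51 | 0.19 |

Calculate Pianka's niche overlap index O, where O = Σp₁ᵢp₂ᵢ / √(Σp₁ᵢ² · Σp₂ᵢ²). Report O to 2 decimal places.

Σ p₁ᵢp₂ᵢ = 0.0062 + 0.2350 + 0.0969 = 0.3381
Σp_1ᵢ² = 0.02² + 0.47² + 0.51² = 0.0004 + 0.2209 + 0.2601 = 0.4814
Σp_2ᵢ² = 0.31² + 0.50² + 0.19² = 0.0961 + 0.2500 + 0.0361 = 0.3822
O = 0.3381 / √(0.4814 × 0.3822) = 0.3381 / 0.42894 = 0.7882

0.79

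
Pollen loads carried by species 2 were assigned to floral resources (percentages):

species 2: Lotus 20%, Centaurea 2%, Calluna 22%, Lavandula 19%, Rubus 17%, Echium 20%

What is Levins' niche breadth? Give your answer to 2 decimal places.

5.16

Convert percentages to proportions (divide by 100).
Σpᵢ² = 0.20² + 0.02² + 0.22² + 0.19² + 0.17² + 0.20² = 0.0400 + 0.0004 + 0.0484 + 0.0361 + 0.0289 + 0.0400 = 0.1938
B = 1 / 0.1938 = 5.1600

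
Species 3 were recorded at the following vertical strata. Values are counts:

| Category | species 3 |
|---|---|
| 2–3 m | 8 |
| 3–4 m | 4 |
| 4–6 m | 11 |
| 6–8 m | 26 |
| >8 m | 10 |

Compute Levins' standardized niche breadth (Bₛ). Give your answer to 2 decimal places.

0.64

Proportions for species 3 (n=59): 8/59=0.1356, 4/59=0.0678, 11/59=0.1864, 26/59=0.4407, 10/59=0.1695
Σpᵢ² = 0.1356² + 0.0678² + 0.1864² + 0.4407² + 0.1695² = 0.018387 + 0.004597 + 0.034745 + 0.194216 + 0.028730 = 0.280675
B = 1 / 0.280675 = 3.5628
Bₛ = (B − 1)/(n − 1) = (3.5628 − 1)/(5 − 1) = 2.5628/4 = 0.6407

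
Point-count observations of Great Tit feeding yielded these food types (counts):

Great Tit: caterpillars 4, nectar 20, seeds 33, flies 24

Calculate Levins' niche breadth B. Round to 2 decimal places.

3.15

Proportions for Great Tit (n=81): 4/81=0.0494, 20/81=0.2469, 33/81=0.4074, 24/81=0.2963
Σpᵢ² = 0.0494² + 0.2469² + 0.4074² + 0.2963² = 0.002440 + 0.060960 + 0.165975 + 0.087794 = 0.317169
B = 1 / 0.317169 = 3.1529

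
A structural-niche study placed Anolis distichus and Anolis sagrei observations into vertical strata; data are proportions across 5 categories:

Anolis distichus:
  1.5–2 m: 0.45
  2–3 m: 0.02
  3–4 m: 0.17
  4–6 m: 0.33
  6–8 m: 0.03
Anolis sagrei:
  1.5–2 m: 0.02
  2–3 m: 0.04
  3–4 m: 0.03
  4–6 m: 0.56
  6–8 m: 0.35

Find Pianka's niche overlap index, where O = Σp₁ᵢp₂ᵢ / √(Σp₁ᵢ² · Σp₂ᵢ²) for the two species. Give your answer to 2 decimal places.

Σ p₁ᵢp₂ᵢ = 0.0090 + 0.0008 + 0.0051 + 0.1848 + 0.0105 = 0.2102
Σp_1ᵢ² = 0.45² + 0.02² + 0.17² + 0.33² + 0.03² = 0.2025 + 0.0004 + 0.0289 + 0.1089 + 0.0009 = 0.3416
Σp_2ᵢ² = 0.02² + 0.04² + 0.03² + 0.56² + 0.35² = 0.0004 + 0.0016 + 0.0009 + 0.3136 + 0.1225 = 0.4390
O = 0.2102 / √(0.3416 × 0.4390) = 0.2102 / 0.38725 = 0.5428

0.54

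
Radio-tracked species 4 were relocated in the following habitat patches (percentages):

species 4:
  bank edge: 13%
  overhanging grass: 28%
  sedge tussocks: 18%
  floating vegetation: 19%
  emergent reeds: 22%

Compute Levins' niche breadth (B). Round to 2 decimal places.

Convert percentages to proportions (divide by 100).
Σpᵢ² = 0.13² + 0.28² + 0.18² + 0.19² + 0.22² = 0.0169 + 0.0784 + 0.0324 + 0.0361 + 0.0484 = 0.2122
B = 1 / 0.2122 = 4.7125

4.71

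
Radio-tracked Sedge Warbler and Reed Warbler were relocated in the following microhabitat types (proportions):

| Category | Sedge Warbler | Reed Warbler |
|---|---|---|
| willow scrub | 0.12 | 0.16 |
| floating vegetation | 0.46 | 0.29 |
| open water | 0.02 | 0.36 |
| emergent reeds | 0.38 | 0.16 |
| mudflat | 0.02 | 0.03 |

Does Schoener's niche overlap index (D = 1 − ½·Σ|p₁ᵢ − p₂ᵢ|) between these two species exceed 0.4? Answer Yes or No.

Σ|p₁ᵢ − p₂ᵢ| = 0.04 + 0.17 + 0.34 + 0.22 + 0.01 = 0.78
D = 1 − ½ × 0.78 = 1 − 0.390 = 0.6100
D = 0.6100 > 0.4 → Yes.

Yes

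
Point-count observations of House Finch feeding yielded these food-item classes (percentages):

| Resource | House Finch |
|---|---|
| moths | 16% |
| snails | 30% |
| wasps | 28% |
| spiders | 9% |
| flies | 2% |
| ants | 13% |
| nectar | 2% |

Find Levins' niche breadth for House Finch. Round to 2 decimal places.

4.55

Convert percentages to proportions (divide by 100).
Σpᵢ² = 0.16² + 0.30² + 0.28² + 0.09² + 0.02² + 0.13² + 0.02² = 0.0256 + 0.0900 + 0.0784 + 0.0081 + 0.0004 + 0.0169 + 0.0004 = 0.2198
B = 1 / 0.2198 = 4.5496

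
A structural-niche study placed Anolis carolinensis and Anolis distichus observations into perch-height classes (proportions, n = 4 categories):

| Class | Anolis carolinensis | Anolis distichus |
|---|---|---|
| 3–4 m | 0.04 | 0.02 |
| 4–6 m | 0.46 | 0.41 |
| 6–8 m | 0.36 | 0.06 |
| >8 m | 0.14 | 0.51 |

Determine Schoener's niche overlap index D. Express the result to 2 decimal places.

0.63

Σ|p₁ᵢ − p₂ᵢ| = 0.02 + 0.05 + 0.30 + 0.37 = 0.74
D = 1 − ½ × 0.74 = 1 − 0.370 = 0.6300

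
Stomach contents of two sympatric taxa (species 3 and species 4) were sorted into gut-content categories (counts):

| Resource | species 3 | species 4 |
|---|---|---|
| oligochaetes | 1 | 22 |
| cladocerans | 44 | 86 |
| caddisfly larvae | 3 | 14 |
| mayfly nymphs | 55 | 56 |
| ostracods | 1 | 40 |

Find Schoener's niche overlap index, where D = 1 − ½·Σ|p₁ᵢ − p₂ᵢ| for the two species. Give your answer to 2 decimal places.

Proportions for species 3 (n=104): 1/104=0.0096, 44/104=0.4231, 3/104=0.0288, 55/104=0.5288, 1/104=0.0096
Proportions for species 4 (n=218): 22/218=0.1009, 86/218=0.3945, 14/218=0.0642, 56/218=0.2569, 40/218=0.1835
Σ|p₁ᵢ − p₂ᵢ| = 0.0913 + 0.0286 + 0.0354 + 0.2719 + 0.1739 = 0.6011
D = 1 − ½ × 0.6011 = 1 − 0.30055 = 0.69945

0.70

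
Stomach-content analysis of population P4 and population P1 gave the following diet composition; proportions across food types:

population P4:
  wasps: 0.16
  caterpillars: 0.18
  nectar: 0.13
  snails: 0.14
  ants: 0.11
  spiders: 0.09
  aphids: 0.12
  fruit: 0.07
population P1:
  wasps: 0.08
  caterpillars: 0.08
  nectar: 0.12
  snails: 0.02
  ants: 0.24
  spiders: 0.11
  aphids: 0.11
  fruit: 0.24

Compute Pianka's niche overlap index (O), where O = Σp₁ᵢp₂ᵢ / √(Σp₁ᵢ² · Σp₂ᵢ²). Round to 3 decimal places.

Σ p₁ᵢp₂ᵢ = 0.0128 + 0.0144 + 0.0156 + 0.0028 + 0.0264 + 0.0099 + 0.0132 + 0.0168 = 0.1119
Σp_1ᵢ² = 0.16² + 0.18² + 0.13² + 0.14² + 0.11² + 0.09² + 0.12² + 0.07² = 0.0256 + 0.0324 + 0.0169 + 0.0196 + 0.0121 + 0.0081 + 0.0144 + 0.0049 = 0.1340
Σp_2ᵢ² = 0.08² + 0.08² + 0.12² + 0.02² + 0.24² + 0.11² + 0.11² + 0.24² = 0.0064 + 0.0064 + 0.0144 + 0.0004 + 0.0576 + 0.0121 + 0.0121 + 0.0576 = 0.1670
O = 0.1119 / √(0.1340 × 0.1670) = 0.1119 / 0.149593 = 0.74803

0.748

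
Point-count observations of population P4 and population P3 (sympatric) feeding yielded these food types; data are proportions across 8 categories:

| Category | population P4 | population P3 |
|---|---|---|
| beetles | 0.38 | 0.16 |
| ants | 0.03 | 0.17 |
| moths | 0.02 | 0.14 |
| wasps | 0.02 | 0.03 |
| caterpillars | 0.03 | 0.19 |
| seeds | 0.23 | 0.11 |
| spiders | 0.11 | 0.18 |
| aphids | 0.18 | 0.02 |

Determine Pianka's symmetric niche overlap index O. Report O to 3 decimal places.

0.634

Σ p₁ᵢp₂ᵢ = 0.0608 + 0.0051 + 0.0028 + 0.0006 + 0.0057 + 0.0253 + 0.0198 + 0.0036 = 0.1237
Σp_1ᵢ² = 0.38² + 0.03² + 0.02² + 0.02² + 0.03² + 0.23² + 0.11² + 0.18² = 0.1444 + 0.0009 + 0.0004 + 0.0004 + 0.0009 + 0.0529 + 0.0121 + 0.0324 = 0.2444
Σp_2ᵢ² = 0.16² + 0.17² + 0.14² + 0.03² + 0.19² + 0.11² + 0.18² + 0.02² = 0.0256 + 0.0289 + 0.0196 + 0.0009 + 0.0361 + 0.0121 + 0.0324 + 0.0004 = 0.1560
O = 0.1237 / √(0.2444 × 0.1560) = 0.1237 / 0.195260 = 0.63351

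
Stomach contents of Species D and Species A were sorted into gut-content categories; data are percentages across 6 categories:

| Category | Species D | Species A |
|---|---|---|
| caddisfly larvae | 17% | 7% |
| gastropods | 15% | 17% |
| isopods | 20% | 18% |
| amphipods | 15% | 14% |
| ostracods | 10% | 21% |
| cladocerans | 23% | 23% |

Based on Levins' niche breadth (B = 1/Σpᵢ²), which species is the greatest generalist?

Convert percentages to proportions (divide by 100).
Σp_Dᵢ² = 0.17² + 0.15² + 0.20² + 0.15² + 0.10² + 0.23² = 0.0289 + 0.0225 + 0.0400 + 0.0225 + 0.0100 + 0.0529 = 0.1768
B_D = 1 / 0.1768 = 5.6561
Σp_Aᵢ² = 0.07² + 0.17² + 0.18² + 0.14² + 0.21² + 0.23² = 0.0049 + 0.0289 + 0.0324 + 0.0196 + 0.0441 + 0.0529 = 0.1828
B_A = 1 / 0.1828 = 5.4705
Highest B → broadest niche (most generalist): Species D (B = 5.66).

Species D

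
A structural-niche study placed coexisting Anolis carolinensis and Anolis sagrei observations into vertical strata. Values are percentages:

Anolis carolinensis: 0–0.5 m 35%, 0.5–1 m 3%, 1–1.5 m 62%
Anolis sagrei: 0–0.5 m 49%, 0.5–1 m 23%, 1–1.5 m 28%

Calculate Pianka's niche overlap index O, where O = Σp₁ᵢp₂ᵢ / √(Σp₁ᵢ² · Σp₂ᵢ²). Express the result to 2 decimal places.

Convert percentages to proportions (divide by 100).
Σ p₁ᵢp₂ᵢ = 0.1715 + 0.0069 + 0.1736 = 0.3520
Σp_1ᵢ² = 0.35² + 0.03² + 0.62² = 0.1225 + 0.0009 + 0.3844 = 0.5078
Σp_2ᵢ² = 0.49² + 0.23² + 0.28² = 0.2401 + 0.0529 + 0.0784 = 0.3714
O = 0.3520 / √(0.5078 × 0.3714) = 0.3520 / 0.43428 = 0.8105

0.81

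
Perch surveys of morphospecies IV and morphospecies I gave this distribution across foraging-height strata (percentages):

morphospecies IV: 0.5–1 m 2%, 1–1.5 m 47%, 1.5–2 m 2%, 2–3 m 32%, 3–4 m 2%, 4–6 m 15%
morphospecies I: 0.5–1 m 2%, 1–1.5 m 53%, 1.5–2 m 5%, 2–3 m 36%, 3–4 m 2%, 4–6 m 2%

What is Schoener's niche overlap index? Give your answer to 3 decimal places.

Convert percentages to proportions (divide by 100).
Σ|p₁ᵢ − p₂ᵢ| = 0.00 + 0.06 + 0.03 + 0.04 + 0.00 + 0.13 = 0.26
D = 1 − ½ × 0.26 = 1 − 0.130 = 0.87000

0.870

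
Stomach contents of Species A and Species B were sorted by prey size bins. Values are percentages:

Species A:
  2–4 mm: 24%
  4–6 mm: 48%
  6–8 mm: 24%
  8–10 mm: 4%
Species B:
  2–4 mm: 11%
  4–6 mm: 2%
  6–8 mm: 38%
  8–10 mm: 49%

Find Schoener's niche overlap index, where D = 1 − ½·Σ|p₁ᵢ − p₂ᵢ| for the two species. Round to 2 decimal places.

Convert percentages to proportions (divide by 100).
Σ|p₁ᵢ − p₂ᵢ| = 0.13 + 0.46 + 0.14 + 0.45 = 1.18
D = 1 − ½ × 1.18 = 1 − 0.590 = 0.4100

0.41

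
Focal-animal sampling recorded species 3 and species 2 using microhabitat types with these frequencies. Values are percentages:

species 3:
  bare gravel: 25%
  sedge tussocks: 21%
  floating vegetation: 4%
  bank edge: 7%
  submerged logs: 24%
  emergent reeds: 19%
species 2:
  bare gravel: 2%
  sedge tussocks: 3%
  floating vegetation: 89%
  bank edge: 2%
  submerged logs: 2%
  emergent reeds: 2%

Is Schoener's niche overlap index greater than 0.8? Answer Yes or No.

Convert percentages to proportions (divide by 100).
Σ|p₁ᵢ − p₂ᵢ| = 0.23 + 0.18 + 0.85 + 0.05 + 0.22 + 0.17 = 1.70
D = 1 − ½ × 1.70 = 1 − 0.850 = 0.1500
D = 0.1500 < 0.8 → No.

No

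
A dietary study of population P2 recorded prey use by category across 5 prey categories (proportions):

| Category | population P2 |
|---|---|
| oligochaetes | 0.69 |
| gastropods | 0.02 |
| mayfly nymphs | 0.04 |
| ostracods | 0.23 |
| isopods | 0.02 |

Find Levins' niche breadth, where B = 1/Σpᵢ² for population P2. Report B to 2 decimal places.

1.88

Σpᵢ² = 0.69² + 0.02² + 0.04² + 0.23² + 0.02² = 0.4761 + 0.0004 + 0.0016 + 0.0529 + 0.0004 = 0.5314
B = 1 / 0.5314 = 1.8818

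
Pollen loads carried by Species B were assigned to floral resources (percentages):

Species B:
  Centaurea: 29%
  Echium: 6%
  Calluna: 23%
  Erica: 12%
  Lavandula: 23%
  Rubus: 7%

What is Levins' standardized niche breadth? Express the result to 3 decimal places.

Convert percentages to proportions (divide by 100).
Σpᵢ² = 0.29² + 0.06² + 0.23² + 0.12² + 0.23² + 0.07² = 0.0841 + 0.0036 + 0.0529 + 0.0144 + 0.0529 + 0.0049 = 0.2128
B = 1 / 0.2128 = 4.69925
Bₛ = (B − 1)/(n − 1) = (4.69925 − 1)/(6 − 1) = 3.69925/5 = 0.73985

0.740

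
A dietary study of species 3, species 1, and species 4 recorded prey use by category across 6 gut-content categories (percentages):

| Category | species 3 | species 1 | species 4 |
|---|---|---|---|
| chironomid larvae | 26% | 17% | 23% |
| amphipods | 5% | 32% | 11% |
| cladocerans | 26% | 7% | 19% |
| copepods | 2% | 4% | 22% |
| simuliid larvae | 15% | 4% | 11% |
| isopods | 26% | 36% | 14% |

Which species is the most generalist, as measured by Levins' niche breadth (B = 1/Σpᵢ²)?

species 4

Convert percentages to proportions (divide by 100).
Σp_3ᵢ² = 0.26² + 0.05² + 0.26² + 0.02² + 0.15² + 0.26² = 0.0676 + 0.0025 + 0.0676 + 0.0004 + 0.0225 + 0.0676 = 0.2282
B_3 = 1 / 0.2282 = 4.3821
Σp_1ᵢ² = 0.17² + 0.32² + 0.07² + 0.04² + 0.04² + 0.36² = 0.0289 + 0.1024 + 0.0049 + 0.0016 + 0.0016 + 0.1296 = 0.2690
B_1 = 1 / 0.2690 = 3.7175
Σp_4ᵢ² = 0.23² + 0.11² + 0.19² + 0.22² + 0.11² + 0.14² = 0.0529 + 0.0121 + 0.0361 + 0.0484 + 0.0121 + 0.0196 = 0.1812
B_4 = 1 / 0.1812 = 5.5188
Highest B → broadest niche (most generalist): species 4 (B = 5.52).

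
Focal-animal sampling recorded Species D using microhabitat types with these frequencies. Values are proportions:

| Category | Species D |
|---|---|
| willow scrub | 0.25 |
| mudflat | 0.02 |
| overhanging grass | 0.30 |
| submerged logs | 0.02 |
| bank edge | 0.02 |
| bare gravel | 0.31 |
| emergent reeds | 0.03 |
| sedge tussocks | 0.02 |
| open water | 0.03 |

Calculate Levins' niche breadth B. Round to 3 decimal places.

Σpᵢ² = 0.25² + 0.02² + 0.30² + 0.02² + 0.02² + 0.31² + 0.03² + 0.02² + 0.03² = 0.0625 + 0.0004 + 0.0900 + 0.0004 + 0.0004 + 0.0961 + 0.0009 + 0.0004 + 0.0009 = 0.2520
B = 1 / 0.2520 = 3.96825

3.968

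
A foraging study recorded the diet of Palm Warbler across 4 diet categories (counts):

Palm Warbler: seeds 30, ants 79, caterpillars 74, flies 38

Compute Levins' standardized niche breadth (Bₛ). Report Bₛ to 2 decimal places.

0.82

Proportions for Palm Warbler (n=221): 30/221=0.1357, 79/221=0.3575, 74/221=0.3348, 38/221=0.1719
Σpᵢ² = 0.1357² + 0.3575² + 0.3348² + 0.1719² = 0.018414 + 0.127806 + 0.112091 + 0.029550 = 0.287861
B = 1 / 0.287861 = 3.4739
Bₛ = (B − 1)/(n − 1) = (3.4739 − 1)/(4 − 1) = 2.4739/3 = 0.8246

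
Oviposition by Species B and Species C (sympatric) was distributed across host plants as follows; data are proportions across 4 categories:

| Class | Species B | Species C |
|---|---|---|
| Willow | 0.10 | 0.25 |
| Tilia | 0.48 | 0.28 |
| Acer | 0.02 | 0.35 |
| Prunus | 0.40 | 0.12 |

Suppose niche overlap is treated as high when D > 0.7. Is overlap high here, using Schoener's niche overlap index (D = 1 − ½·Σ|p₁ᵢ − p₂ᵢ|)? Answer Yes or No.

Σ|p₁ᵢ − p₂ᵢ| = 0.15 + 0.20 + 0.33 + 0.28 = 0.96
D = 1 − ½ × 0.96 = 1 − 0.480 = 0.5200
D = 0.5200 < 0.7 → No.

No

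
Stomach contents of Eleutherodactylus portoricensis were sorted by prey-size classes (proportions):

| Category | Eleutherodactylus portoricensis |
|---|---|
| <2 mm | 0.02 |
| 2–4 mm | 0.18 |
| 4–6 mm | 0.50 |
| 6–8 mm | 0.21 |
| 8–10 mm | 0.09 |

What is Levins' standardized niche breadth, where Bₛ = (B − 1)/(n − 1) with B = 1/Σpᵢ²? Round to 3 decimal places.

0.496

Σpᵢ² = 0.02² + 0.18² + 0.50² + 0.21² + 0.09² = 0.0004 + 0.0324 + 0.2500 + 0.0441 + 0.0081 = 0.3350
B = 1 / 0.3350 = 2.98507
Bₛ = (B − 1)/(n − 1) = (2.98507 − 1)/(5 − 1) = 1.98507/4 = 0.49627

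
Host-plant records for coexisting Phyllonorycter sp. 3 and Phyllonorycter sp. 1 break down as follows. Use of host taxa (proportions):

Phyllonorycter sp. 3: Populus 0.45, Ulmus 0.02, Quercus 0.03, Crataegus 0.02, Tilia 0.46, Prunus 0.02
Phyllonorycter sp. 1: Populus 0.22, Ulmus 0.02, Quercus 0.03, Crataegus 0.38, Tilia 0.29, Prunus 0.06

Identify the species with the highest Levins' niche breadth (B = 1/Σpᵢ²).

Phyllonorycter sp. 1

Σp_3ᵢ² = 0.45² + 0.02² + 0.03² + 0.02² + 0.46² + 0.02² = 0.2025 + 0.0004 + 0.0009 + 0.0004 + 0.2116 + 0.0004 = 0.4162
B_3 = 1 / 0.4162 = 2.4027
Σp_1ᵢ² = 0.22² + 0.02² + 0.03² + 0.38² + 0.29² + 0.06² = 0.0484 + 0.0004 + 0.0009 + 0.1444 + 0.0841 + 0.0036 = 0.2818
B_1 = 1 / 0.2818 = 3.5486
Highest B → broadest niche (most generalist): Phyllonorycter sp. 1 (B = 3.55).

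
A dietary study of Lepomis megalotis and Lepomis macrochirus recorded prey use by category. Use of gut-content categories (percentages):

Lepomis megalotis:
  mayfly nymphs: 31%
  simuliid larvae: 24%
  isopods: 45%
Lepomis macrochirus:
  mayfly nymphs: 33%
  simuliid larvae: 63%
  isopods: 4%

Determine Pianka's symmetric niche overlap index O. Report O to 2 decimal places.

0.64

Convert percentages to proportions (divide by 100).
Σ p₁ᵢp₂ᵢ = 0.1023 + 0.1512 + 0.0180 = 0.2715
Σp_1ᵢ² = 0.31² + 0.24² + 0.45² = 0.0961 + 0.0576 + 0.2025 = 0.3562
Σp_2ᵢ² = 0.33² + 0.63² + 0.04² = 0.1089 + 0.3969 + 0.0016 = 0.5074
O = 0.2715 / √(0.3562 × 0.5074) = 0.2715 / 0.42513 = 0.6386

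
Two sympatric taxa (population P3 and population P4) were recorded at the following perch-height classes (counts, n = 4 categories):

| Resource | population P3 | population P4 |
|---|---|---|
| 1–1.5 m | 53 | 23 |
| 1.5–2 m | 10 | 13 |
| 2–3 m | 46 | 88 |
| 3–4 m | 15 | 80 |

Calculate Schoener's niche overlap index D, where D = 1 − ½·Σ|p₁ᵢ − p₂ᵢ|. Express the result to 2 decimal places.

Proportions for population P3 (n=124): 53/124=0.4274, 10/124=0.0806, 46/124=0.3710, 15/124=0.1210
Proportions for population P4 (n=204): 23/204=0.1127, 13/204=0.0637, 88/204=0.4314, 80/204=0.3922
Σ|p₁ᵢ − p₂ᵢ| = 0.3147 + 0.0169 + 0.0604 + 0.2712 = 0.6632
D = 1 − ½ × 0.6632 = 1 − 0.33160 = 0.66840

0.67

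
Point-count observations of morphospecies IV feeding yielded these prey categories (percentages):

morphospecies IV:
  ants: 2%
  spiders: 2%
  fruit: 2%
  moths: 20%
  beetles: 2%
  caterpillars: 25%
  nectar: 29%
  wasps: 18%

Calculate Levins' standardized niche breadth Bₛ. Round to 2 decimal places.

Convert percentages to proportions (divide by 100).
Σpᵢ² = 0.02² + 0.02² + 0.02² + 0.20² + 0.02² + 0.25² + 0.29² + 0.18² = 0.0004 + 0.0004 + 0.0004 + 0.0400 + 0.0004 + 0.0625 + 0.0841 + 0.0324 = 0.2206
B = 1 / 0.2206 = 4.5331
Bₛ = (B − 1)/(n − 1) = (4.5331 − 1)/(8 − 1) = 3.5331/7 = 0.5047

0.50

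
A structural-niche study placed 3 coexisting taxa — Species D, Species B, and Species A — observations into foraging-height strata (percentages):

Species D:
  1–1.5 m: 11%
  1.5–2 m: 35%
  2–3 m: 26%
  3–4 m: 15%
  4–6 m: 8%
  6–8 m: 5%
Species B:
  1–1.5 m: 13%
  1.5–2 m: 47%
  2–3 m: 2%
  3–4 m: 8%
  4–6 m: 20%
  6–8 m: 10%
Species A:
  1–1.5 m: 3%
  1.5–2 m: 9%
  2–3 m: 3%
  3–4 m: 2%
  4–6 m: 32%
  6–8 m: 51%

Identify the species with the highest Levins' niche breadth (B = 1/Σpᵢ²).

Species D

Convert percentages to proportions (divide by 100).
Σp_Dᵢ² = 0.11² + 0.35² + 0.26² + 0.15² + 0.08² + 0.05² = 0.0121 + 0.1225 + 0.0676 + 0.0225 + 0.0064 + 0.0025 = 0.2336
B_D = 1 / 0.2336 = 4.2808
Σp_Bᵢ² = 0.13² + 0.47² + 0.02² + 0.08² + 0.20² + 0.10² = 0.0169 + 0.2209 + 0.0004 + 0.0064 + 0.0400 + 0.0100 = 0.2946
B_B = 1 / 0.2946 = 3.3944
Σp_Aᵢ² = 0.03² + 0.09² + 0.03² + 0.02² + 0.32² + 0.51² = 0.0009 + 0.0081 + 0.0009 + 0.0004 + 0.1024 + 0.2601 = 0.3728
B_A = 1 / 0.3728 = 2.6824
Highest B → broadest niche (most generalist): Species D (B = 4.28).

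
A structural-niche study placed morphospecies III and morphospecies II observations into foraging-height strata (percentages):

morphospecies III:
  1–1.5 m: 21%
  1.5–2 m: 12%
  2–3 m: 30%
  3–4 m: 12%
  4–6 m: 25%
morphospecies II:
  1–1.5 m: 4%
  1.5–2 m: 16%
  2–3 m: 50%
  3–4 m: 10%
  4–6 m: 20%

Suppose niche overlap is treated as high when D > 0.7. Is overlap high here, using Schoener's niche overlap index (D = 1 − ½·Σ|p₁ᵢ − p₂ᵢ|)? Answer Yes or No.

Convert percentages to proportions (divide by 100).
Σ|p₁ᵢ − p₂ᵢ| = 0.17 + 0.04 + 0.20 + 0.02 + 0.05 = 0.48
D = 1 − ½ × 0.48 = 1 − 0.240 = 0.7600
D = 0.7600 > 0.7 → Yes.

Yes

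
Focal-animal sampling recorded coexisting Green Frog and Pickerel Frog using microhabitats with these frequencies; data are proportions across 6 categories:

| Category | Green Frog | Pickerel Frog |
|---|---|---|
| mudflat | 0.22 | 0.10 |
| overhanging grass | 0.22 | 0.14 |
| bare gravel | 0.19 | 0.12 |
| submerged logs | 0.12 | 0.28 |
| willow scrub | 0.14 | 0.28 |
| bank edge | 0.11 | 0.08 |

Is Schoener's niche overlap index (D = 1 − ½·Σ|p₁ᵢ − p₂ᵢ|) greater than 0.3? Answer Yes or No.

Yes

Σ|p₁ᵢ − p₂ᵢ| = 0.12 + 0.08 + 0.07 + 0.16 + 0.14 + 0.03 = 0.60
D = 1 − ½ × 0.60 = 1 − 0.300 = 0.7000
D = 0.7000 > 0.3 → Yes.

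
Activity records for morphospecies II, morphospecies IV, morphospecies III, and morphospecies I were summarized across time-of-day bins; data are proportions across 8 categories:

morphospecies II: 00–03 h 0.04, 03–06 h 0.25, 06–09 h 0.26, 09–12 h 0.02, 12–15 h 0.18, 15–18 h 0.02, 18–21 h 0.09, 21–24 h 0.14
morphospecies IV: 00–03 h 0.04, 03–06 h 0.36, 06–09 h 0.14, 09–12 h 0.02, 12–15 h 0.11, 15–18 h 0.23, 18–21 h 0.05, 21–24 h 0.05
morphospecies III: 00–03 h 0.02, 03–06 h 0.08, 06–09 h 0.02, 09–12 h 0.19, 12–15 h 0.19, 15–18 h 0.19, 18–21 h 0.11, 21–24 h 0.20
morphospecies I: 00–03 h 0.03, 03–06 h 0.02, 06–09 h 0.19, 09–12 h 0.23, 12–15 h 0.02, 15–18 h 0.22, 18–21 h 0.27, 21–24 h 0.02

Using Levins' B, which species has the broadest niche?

morphospecies III

Σp_IIᵢ² = 0.04² + 0.25² + 0.26² + 0.02² + 0.18² + 0.02² + 0.09² + 0.14² = 0.0016 + 0.0625 + 0.0676 + 0.0004 + 0.0324 + 0.0004 + 0.0081 + 0.0196 = 0.1926
B_II = 1 / 0.1926 = 5.1921
Σp_IVᵢ² = 0.04² + 0.36² + 0.14² + 0.02² + 0.11² + 0.23² + 0.05² + 0.05² = 0.0016 + 0.1296 + 0.0196 + 0.0004 + 0.0121 + 0.0529 + 0.0025 + 0.0025 = 0.2212
B_IV = 1 / 0.2212 = 4.5208
Σp_IIIᵢ² = 0.02² + 0.08² + 0.02² + 0.19² + 0.19² + 0.19² + 0.11² + 0.20² = 0.0004 + 0.0064 + 0.0004 + 0.0361 + 0.0361 + 0.0361 + 0.0121 + 0.0400 = 0.1676
B_III = 1 / 0.1676 = 5.9666
Σp_Iᵢ² = 0.03² + 0.02² + 0.19² + 0.23² + 0.02² + 0.22² + 0.27² + 0.02² = 0.0009 + 0.0004 + 0.0361 + 0.0529 + 0.0004 + 0.0484 + 0.0729 + 0.0004 = 0.2124
B_I = 1 / 0.2124 = 4.7081
Highest B → broadest niche (most generalist): morphospecies III (B = 5.97).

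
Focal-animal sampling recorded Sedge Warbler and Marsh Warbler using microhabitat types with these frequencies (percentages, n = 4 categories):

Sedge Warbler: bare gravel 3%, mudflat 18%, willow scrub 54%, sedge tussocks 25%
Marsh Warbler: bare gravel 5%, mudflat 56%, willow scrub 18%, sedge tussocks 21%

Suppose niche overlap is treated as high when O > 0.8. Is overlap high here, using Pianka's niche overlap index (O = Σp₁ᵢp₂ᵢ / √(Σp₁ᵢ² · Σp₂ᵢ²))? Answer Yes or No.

Convert percentages to proportions (divide by 100).
Σ p₁ᵢp₂ᵢ = 0.0015 + 0.1008 + 0.0972 + 0.0525 = 0.2520
Σp_1ᵢ² = 0.03² + 0.18² + 0.54² + 0.25² = 0.0009 + 0.0324 + 0.2916 + 0.0625 = 0.3874
Σp_2ᵢ² = 0.05² + 0.56² + 0.18² + 0.21² = 0.0025 + 0.3136 + 0.0324 + 0.0441 = 0.3926
O = 0.2520 / √(0.3874 × 0.3926) = 0.2520 / 0.38999 = 0.6462
O = 0.6462 < 0.8 → No.

No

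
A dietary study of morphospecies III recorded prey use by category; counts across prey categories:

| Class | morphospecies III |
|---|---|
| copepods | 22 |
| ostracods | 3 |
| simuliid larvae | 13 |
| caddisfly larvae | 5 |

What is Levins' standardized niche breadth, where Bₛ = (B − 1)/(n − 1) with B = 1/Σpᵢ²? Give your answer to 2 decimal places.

0.56

Proportions for morphospecies III (n=43): 22/43=0.5116, 3/43=0.0698, 13/43=0.3023, 5/43=0.1163
Σpᵢ² = 0.5116² + 0.0698² + 0.3023² + 0.1163² = 0.261735 + 0.004872 + 0.091385 + 0.013526 = 0.371518
B = 1 / 0.371518 = 2.6917
Bₛ = (B − 1)/(n − 1) = (2.6917 − 1)/(4 − 1) = 1.6917/3 = 0.5639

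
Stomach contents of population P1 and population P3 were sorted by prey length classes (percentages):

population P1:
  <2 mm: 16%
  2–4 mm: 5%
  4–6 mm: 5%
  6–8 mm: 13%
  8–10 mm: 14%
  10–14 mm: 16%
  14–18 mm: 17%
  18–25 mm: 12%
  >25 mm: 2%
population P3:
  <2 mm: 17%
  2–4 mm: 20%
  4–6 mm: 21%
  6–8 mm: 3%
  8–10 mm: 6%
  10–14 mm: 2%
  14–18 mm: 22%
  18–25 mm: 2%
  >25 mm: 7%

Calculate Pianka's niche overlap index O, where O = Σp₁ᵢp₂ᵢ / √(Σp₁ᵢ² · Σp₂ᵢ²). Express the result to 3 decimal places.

0.682

Convert percentages to proportions (divide by 100).
Σ p₁ᵢp₂ᵢ = 0.0272 + 0.0100 + 0.0105 + 0.0039 + 0.0084 + 0.0032 + 0.0374 + 0.0024 + 0.0014 = 0.1044
Σp_1ᵢ² = 0.16² + 0.05² + 0.05² + 0.13² + 0.14² + 0.16² + 0.17² + 0.12² + 0.02² = 0.0256 + 0.0025 + 0.0025 + 0.0169 + 0.0196 + 0.0256 + 0.0289 + 0.0144 + 0.0004 = 0.1364
Σp_2ᵢ² = 0.17² + 0.20² + 0.21² + 0.03² + 0.06² + 0.02² + 0.22² + 0.02² + 0.07² = 0.0289 + 0.0400 + 0.0441 + 0.0009 + 0.0036 + 0.0004 + 0.0484 + 0.0004 + 0.0049 = 0.1716
O = 0.1044 / √(0.1364 × 0.1716) = 0.1044 / 0.152991 = 0.68239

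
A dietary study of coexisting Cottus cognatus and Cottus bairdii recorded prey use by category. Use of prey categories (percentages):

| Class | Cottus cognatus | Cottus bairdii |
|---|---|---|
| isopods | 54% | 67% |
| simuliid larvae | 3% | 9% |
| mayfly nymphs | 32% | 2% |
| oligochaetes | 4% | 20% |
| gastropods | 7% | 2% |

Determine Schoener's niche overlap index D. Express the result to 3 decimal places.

Convert percentages to proportions (divide by 100).
Σ|p₁ᵢ − p₂ᵢ| = 0.13 + 0.06 + 0.30 + 0.16 + 0.05 = 0.70
D = 1 − ½ × 0.70 = 1 − 0.350 = 0.65000

0.650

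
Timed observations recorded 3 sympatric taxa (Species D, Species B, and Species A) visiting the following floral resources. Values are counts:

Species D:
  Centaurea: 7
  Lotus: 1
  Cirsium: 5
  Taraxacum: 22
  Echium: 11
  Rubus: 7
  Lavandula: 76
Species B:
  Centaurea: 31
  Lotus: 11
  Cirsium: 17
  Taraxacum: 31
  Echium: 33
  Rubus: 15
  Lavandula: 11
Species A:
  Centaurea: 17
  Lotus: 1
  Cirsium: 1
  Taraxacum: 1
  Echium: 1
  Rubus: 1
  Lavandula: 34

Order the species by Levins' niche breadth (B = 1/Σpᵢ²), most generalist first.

Species B > Species D > Species A

Proportions for Species D (n=129): 7/129=0.0543, 1/129=0.0078, 5/129=0.0388, 22/129=0.1705, 11/129=0.0853, 7/129=0.0543, 76/129=0.5891
Proportions for Species B (n=149): 31/149=0.2081, 11/149=0.0738, 17/149=0.1141, 31/149=0.2081, 33/149=0.2215, 15/149=0.1007, 11/149=0.0738
Proportions for Species A (n=56): 17/56=0.3036, 1/56=0.0179, 1/56=0.0179, 1/56=0.0179, 1/56=0.0179, 1/56=0.0179, 34/56=0.6071
Σp_Dᵢ² = 0.0543² + 0.0078² + 0.0388² + 0.1705² + 0.0853² + 0.0543² + 0.5891² = 0.002948 + 0.000061 + 0.001505 + 0.029070 + 0.007276 + 0.002948 + 0.347039 = 0.390847
B_D = 1 / 0.390847 = 2.5585
Σp_Bᵢ² = 0.2081² + 0.0738² + 0.1141² + 0.2081² + 0.2215² + 0.1007² + 0.0738² = 0.043306 + 0.005446 + 0.013019 + 0.043306 + 0.049062 + 0.010140 + 0.005446 = 0.169725
B_B = 1 / 0.169725 = 5.8919
Σp_Aᵢ² = 0.3036² + 0.0179² + 0.0179² + 0.0179² + 0.0179² + 0.0179² + 0.6071² = 0.092173 + 0.000320 + 0.000320 + 0.000320 + 0.000320 + 0.000320 + 0.368570 = 0.462343
B_A = 1 / 0.462343 = 2.1629
Ranking by B (broadest → narrowest): Species B (5.89) > Species D (2.56) > Species A (2.16)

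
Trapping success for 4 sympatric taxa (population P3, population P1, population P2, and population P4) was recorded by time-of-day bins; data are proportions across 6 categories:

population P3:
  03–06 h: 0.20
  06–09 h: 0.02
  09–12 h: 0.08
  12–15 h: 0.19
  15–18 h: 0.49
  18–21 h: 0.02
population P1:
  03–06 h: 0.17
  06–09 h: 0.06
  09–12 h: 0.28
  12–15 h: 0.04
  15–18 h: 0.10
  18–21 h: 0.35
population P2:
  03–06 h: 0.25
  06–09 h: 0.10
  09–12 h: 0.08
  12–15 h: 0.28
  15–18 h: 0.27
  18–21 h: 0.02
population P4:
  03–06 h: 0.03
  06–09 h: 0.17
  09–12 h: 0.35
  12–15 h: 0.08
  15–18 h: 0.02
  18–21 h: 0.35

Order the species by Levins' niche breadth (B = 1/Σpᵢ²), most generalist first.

population P2 > population P1 > population P4 > population P3

Σp_P3ᵢ² = 0.20² + 0.02² + 0.08² + 0.19² + 0.49² + 0.02² = 0.0400 + 0.0004 + 0.0064 + 0.0361 + 0.2401 + 0.0004 = 0.3234
B_P3 = 1 / 0.3234 = 3.0921
Σp_P1ᵢ² = 0.17² + 0.06² + 0.28² + 0.04² + 0.10² + 0.35² = 0.0289 + 0.0036 + 0.0784 + 0.0016 + 0.0100 + 0.1225 = 0.2450
B_P1 = 1 / 0.2450 = 4.0816
Σp_P2ᵢ² = 0.25² + 0.10² + 0.08² + 0.28² + 0.27² + 0.02² = 0.0625 + 0.0100 + 0.0064 + 0.0784 + 0.0729 + 0.0004 = 0.2306
B_P2 = 1 / 0.2306 = 4.3365
Σp_P4ᵢ² = 0.03² + 0.17² + 0.35² + 0.08² + 0.02² + 0.35² = 0.0009 + 0.0289 + 0.1225 + 0.0064 + 0.0004 + 0.1225 = 0.2816
B_P4 = 1 / 0.2816 = 3.5511
Ranking by B (broadest → narrowest): population P2 (4.34) > population P1 (4.08) > population P4 (3.55) > population P3 (3.09)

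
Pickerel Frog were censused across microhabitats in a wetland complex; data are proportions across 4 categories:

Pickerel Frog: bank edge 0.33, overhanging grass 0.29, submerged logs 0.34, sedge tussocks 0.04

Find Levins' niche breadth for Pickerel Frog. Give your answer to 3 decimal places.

Σpᵢ² = 0.33² + 0.29² + 0.34² + 0.04² = 0.1089 + 0.0841 + 0.1156 + 0.0016 = 0.3102
B = 1 / 0.3102 = 3.22373

3.224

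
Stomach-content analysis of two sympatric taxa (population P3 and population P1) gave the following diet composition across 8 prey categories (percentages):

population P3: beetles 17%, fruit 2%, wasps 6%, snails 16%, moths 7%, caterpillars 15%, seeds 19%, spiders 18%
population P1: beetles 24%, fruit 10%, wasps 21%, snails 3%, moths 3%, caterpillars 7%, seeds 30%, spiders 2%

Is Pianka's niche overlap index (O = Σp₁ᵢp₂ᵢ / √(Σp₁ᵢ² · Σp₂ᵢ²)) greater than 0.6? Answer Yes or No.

Convert percentages to proportions (divide by 100).
Σ p₁ᵢp₂ᵢ = 0.0408 + 0.0020 + 0.0126 + 0.0048 + 0.0021 + 0.0105 + 0.0570 + 0.0036 = 0.1334
Σp_1ᵢ² = 0.17² + 0.02² + 0.06² + 0.16² + 0.07² + 0.15² + 0.19² + 0.18² = 0.0289 + 0.0004 + 0.0036 + 0.0256 + 0.0049 + 0.0225 + 0.0361 + 0.0324 = 0.1544
Σp_2ᵢ² = 0.24² + 0.10² + 0.21² + 0.03² + 0.03² + 0.07² + 0.30² + 0.02² = 0.0576 + 0.0100 + 0.0441 + 0.0009 + 0.0009 + 0.0049 + 0.0900 + 0.0004 = 0.2088
O = 0.1334 / √(0.1544 × 0.2088) = 0.1334 / 0.17955 = 0.7430
O = 0.7430 > 0.6 → Yes.

Yes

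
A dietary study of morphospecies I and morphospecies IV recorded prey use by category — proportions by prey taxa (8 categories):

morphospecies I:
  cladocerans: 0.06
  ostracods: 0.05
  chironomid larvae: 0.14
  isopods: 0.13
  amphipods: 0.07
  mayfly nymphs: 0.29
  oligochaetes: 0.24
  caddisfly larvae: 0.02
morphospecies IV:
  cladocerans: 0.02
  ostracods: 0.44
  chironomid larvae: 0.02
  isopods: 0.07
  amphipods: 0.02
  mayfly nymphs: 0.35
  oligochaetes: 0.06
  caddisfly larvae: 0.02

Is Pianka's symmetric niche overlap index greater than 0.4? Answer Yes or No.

Σ p₁ᵢp₂ᵢ = 0.0012 + 0.0220 + 0.0028 + 0.0091 + 0.0014 + 0.1015 + 0.0144 + 0.0004 = 0.1528
Σp_1ᵢ² = 0.06² + 0.05² + 0.14² + 0.13² + 0.07² + 0.29² + 0.24² + 0.02² = 0.0036 + 0.0025 + 0.0196 + 0.0169 + 0.0049 + 0.0841 + 0.0576 + 0.0004 = 0.1896
Σp_2ᵢ² = 0.02² + 0.44² + 0.02² + 0.07² + 0.02² + 0.35² + 0.06² + 0.02² = 0.0004 + 0.1936 + 0.0004 + 0.0049 + 0.0004 + 0.1225 + 0.0036 + 0.0004 = 0.3262
O = 0.1528 / √(0.1896 × 0.3262) = 0.1528 / 0.24869 = 0.6144
O = 0.6144 > 0.4 → Yes.

Yes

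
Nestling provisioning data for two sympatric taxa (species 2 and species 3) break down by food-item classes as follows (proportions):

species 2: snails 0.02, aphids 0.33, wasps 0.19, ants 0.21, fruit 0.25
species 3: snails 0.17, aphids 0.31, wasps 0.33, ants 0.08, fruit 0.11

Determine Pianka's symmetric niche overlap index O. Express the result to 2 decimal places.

0.84

Σ p₁ᵢp₂ᵢ = 0.0034 + 0.1023 + 0.0627 + 0.0168 + 0.0275 = 0.2127
Σp_1ᵢ² = 0.02² + 0.33² + 0.19² + 0.21² + 0.25² = 0.0004 + 0.1089 + 0.0361 + 0.0441 + 0.0625 = 0.2520
Σp_2ᵢ² = 0.17² + 0.31² + 0.33² + 0.08² + 0.11² = 0.0289 + 0.0961 + 0.1089 + 0.0064 + 0.0121 = 0.2524
O = 0.2127 / √(0.2520 × 0.2524) = 0.2127 / 0.25220 = 0.8434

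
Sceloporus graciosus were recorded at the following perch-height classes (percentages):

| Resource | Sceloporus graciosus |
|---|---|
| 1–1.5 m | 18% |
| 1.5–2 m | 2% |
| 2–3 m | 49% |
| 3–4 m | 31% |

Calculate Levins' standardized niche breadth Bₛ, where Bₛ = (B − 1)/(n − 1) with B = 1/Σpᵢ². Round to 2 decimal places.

0.57

Convert percentages to proportions (divide by 100).
Σpᵢ² = 0.18² + 0.02² + 0.49² + 0.31² = 0.0324 + 0.0004 + 0.2401 + 0.0961 = 0.3690
B = 1 / 0.3690 = 2.7100
Bₛ = (B − 1)/(n − 1) = (2.7100 − 1)/(4 − 1) = 1.7100/3 = 0.5700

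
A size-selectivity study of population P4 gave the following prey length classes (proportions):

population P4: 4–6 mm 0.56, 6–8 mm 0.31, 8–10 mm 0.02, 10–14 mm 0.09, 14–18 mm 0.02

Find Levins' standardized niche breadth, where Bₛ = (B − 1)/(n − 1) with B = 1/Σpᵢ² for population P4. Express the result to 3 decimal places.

Σpᵢ² = 0.56² + 0.31² + 0.02² + 0.09² + 0.02² = 0.3136 + 0.0961 + 0.0004 + 0.0081 + 0.0004 = 0.4186
B = 1 / 0.4186 = 2.38892
Bₛ = (B − 1)/(n − 1) = (2.38892 − 1)/(5 − 1) = 1.38892/4 = 0.34723

0.347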